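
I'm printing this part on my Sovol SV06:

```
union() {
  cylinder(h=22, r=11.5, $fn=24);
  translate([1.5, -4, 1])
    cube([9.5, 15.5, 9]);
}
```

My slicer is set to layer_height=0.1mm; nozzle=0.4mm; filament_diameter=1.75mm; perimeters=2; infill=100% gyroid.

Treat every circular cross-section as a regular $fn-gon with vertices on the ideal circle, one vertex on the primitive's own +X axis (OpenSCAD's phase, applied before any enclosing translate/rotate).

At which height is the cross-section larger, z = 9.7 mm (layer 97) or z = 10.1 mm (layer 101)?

Layer 97 (z = 9.7): the r=11.5 cylinder gives a regular 24-gon of circumradius 11.5 (constant along its height) (area = (24/2)·11.500²·sin(360°/24) = 410.75 mm²); the cube at (1.5, -4) is present — its section is the full 9.5×15.5 rectangle (area 147.25 mm²); Merging all regions: the regions partially overlap — summed areas 558.00 mm² minus the doubly-counted overlap 122.54 mm² gives 435.45 mm² — area = 435.45 mm². So its area = 435.45 mm². Layer 101 (z = 10.1): the cylinder: section is a regular 24-gon, circumradius r=11.5 (area = (24/2)·11.500²·sin(360°/24) = 410.75 mm²); the cube at (1.5, -4) does not reach this height (z outside [1, 10]); Combining (union): only the r=11.5 cylinder is present, so the union is just that shape — area = 410.75 mm². So its area = 410.75 mm². Layer 97 is larger (435.45 vs 410.75 mm²).

layer 97 (z = 9.7 mm)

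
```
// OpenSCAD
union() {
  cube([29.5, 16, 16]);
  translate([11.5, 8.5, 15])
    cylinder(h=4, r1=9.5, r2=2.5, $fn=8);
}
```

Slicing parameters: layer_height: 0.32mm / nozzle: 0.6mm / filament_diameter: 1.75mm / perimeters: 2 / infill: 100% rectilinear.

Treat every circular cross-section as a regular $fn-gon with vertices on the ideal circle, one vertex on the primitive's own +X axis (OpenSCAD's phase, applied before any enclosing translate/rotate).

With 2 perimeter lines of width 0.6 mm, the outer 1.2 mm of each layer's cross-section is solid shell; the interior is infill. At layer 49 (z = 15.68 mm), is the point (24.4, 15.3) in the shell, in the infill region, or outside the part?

shell

At z = 15.68 mm: the cube (footprint 29.5×16) is included at this height; the cone at (11.5, 8.5) contributes a regular 8-gon of circumradius 8.310 (interpolated between r1=9.5 and r2=2.5 at t=0.170); Taking the union: the regions partially overlap (shared area 193.74 mm²), so overlapping operands fuse into one piece — 1 connected region. Overall, the cross-section is a single solid region. The nearest boundary edge runs (13.46, 16.00)→(29.50, 16.00); distance from the point to it = 0.70 mm. The point is inside the cross-section, 0.70 mm from the nearest boundary — within the 1.2 mm shell band (2 × 0.6).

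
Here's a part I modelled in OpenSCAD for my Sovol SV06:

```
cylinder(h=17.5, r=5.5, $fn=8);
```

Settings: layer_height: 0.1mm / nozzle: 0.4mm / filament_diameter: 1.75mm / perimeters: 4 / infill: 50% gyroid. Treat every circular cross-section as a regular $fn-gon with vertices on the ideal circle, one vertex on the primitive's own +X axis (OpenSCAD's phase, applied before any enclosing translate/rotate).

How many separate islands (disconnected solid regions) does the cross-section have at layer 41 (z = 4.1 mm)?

1

At z = 4.1 mm: the cylinder: section is a regular 8-gon, circumradius r=5.5. Overall, the cross-section is a single solid region. Island count = 1.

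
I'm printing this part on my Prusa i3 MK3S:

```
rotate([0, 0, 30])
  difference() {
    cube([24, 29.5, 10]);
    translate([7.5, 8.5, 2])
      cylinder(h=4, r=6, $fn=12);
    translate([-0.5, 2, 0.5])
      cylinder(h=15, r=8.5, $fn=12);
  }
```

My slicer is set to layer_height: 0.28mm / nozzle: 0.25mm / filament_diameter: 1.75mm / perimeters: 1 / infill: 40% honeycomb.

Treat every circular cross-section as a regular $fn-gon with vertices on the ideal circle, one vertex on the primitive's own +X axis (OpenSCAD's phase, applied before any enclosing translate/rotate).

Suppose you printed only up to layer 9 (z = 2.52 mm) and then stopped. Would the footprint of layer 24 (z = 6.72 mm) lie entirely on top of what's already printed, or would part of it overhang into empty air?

part overhangs

Compare the two slices. At z = 2.52: the cube is present — its section is the full 24×29.5 rectangle (area 708.00 mm²); the r=6 cylinder at (7.5, 8.5) contributes a regular 12-gon of circumradius 6 (area = (12/2)·6.000²·sin(360°/12) = 108.00 mm²); the cylinder at (-0.5, 2): section is a regular 12-gon, circumradius r=8.5 (area = (12/2)·8.500²·sin(360°/12) = 216.75 mm²); Subtracting the remaining from the first: starting from the 24×29.5 cube (708.00 mm²), the r=6 cylinder at (7.5, 8.5) lies wholly inside it (removes its full 108.00 mm² and its 37.27 mm outline becomes a hole wall); the r=8.5 cylinder at (-0.5, 2) partially overlaps it — only the 40.21 mm² overlap (of its 216.75 mm²) is removed, clipping the outline — area = 559.79 mm²; (whole slice rotated 30° about Z — lengths, areas and connectivity unchanged). At z = 6.72: the cube is present — its section is the full 24×29.5 rectangle (area 708.00 mm²); the cylinder at (7.5, 8.5) does not reach this height (z outside [2, 6]); the r=8.5 cylinder at (-0.5, 2) contributes a regular 12-gon of circumradius 8.5 (area = (12/2)·8.500²·sin(360°/12) = 216.75 mm²); Subtracting the remaining from the first: starting from the 24×29.5 cube (708.00 mm²), the r=8.5 cylinder at (-0.5, 2) partially overlaps it — only the 65.44 mm² overlap (of its 216.75 mm²) is removed, clipping the outline — area = 642.56 mm²; (whole slice rotated 30° about Z — lengths, areas and connectivity unchanged). Checking containment: at z = 6.72 the cross-section extends beyond the z = 2.52 cross-section by about 82.78 mm².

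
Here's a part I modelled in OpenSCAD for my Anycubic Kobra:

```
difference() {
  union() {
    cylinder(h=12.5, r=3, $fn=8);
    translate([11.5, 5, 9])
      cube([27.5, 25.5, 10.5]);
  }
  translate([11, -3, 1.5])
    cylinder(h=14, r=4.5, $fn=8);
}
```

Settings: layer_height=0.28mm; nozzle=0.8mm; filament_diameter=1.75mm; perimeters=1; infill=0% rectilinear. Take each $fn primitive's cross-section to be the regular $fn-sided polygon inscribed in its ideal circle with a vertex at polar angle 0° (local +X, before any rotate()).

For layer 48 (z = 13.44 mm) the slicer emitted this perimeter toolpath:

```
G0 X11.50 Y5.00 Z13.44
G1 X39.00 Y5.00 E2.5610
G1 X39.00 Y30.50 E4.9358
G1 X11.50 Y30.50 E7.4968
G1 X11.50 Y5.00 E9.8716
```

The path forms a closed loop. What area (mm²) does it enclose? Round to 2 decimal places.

Apply the shoelace formula to the sequence of (X, Y) vertices; enclosed area = 701.25 mm².

701.25 mm²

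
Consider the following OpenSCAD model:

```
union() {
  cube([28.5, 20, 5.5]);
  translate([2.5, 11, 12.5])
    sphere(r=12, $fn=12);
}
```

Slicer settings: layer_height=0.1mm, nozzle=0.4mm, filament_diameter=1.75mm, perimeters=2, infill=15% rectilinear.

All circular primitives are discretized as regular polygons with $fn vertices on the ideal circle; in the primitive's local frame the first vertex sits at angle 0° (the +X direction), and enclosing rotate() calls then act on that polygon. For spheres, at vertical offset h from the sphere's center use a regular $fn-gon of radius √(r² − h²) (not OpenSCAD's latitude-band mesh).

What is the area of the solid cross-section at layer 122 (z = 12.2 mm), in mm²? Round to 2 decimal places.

At z = 12.2 mm: the cube does not reach this height (z outside [0, 5.5]); the sphere at (2.5, 11): section is a regular 12-gon, circumradius = √(r²−h²) = √(12²−0.3²) = 11.996 (area = (12/2)·11.996²·sin(360°/12) = 431.73 mm²); Taking the union: only the r=12 sphere at (2.5, 11) is present, so the union is just that shape — area = 431.73 mm². Overall, the cross-section is a single solid region. Net area = 431.73 mm².

431.73 mm²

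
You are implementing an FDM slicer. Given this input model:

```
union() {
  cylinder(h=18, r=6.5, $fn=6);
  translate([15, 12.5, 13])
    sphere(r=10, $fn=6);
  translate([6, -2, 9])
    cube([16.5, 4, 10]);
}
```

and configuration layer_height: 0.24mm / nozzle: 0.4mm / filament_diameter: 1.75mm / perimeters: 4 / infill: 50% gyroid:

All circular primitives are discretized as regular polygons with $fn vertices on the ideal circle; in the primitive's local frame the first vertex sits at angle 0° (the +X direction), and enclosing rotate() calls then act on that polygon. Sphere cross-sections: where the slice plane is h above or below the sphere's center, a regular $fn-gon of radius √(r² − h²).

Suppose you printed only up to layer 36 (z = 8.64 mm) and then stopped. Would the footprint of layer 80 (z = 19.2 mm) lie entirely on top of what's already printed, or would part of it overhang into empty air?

entirely on top

Compare the two slices. At z = 8.64: the r=6.5 cylinder gives a regular 6-gon of circumradius 6.5 (constant along its height) (area = (6/2)·6.500²·sin(360°/6) = 109.77 mm²); the r=10 sphere at (15, 12.5) slices to a regular 6-gon of circumradius 8.999 (√(r²−h²) with h=4.36 from center) (area = (6/2)·8.999²·sin(360°/6) = 210.42 mm²); the cube at (6, -2) is not intersected at this z (z outside [9, 19]); Taking the union: the 2 present regions are separate (no shared area or edge), so areas and boundary lengths simply add and each stays a separate island — area = 320.19 mm². At z = 19.2: the cylinder is not intersected at this z (z outside [0, 18]); the r=10 sphere at (15, 12.5) slices to a regular 6-gon of circumradius 7.846 (√(r²−h²) with h=6.2 from center) (area = (6/2)·7.846²·sin(360°/6) = 159.94 mm²); the cube at (6, -2) is absent (z outside [9, 19]); Taking the union: only the r=10 sphere at (15, 12.5) is present, so the union is just that shape — area = 159.94 mm². Checking containment: the cross-section at z = 19.2 is a subset of the cross-section at z = 8.64.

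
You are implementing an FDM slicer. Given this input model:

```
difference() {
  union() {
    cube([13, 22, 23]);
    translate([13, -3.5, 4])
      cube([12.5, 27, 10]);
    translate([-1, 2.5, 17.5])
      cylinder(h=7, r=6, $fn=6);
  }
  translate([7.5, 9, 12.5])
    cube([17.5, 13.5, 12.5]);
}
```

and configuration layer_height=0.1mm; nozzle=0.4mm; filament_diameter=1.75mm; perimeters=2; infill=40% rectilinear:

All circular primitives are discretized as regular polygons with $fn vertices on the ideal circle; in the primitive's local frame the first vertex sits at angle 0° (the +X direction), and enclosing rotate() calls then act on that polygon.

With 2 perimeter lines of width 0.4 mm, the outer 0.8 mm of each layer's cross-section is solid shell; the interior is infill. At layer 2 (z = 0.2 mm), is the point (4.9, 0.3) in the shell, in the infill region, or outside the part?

shell

At z = 0.2 mm: the cube is present — its section is the full 13×22 rectangle; the cube at (13, -3.5) is absent (z outside [4, 14]); the cylinder at (-1, 2.5) is not intersected at this z (z outside [17.5, 24.5]); Taking the union: only the 13×22 cube is present, so the union is just that shape — 1 connected region; the cube at (7.5, 9) is not intersected at this z (z outside [12.5, 25]); After the difference (first − rest): none of the subtracted shapes is present at this height, so that combined region is unchanged — 1 connected region. Overall, the cross-section is a single solid region. The nearest boundary edge runs (0.00, 0.00)→(13.00, 0.00); distance from the point to it = 0.30 mm. The point is inside the cross-section, 0.30 mm from the nearest boundary — within the 0.8 mm shell band (2 × 0.4).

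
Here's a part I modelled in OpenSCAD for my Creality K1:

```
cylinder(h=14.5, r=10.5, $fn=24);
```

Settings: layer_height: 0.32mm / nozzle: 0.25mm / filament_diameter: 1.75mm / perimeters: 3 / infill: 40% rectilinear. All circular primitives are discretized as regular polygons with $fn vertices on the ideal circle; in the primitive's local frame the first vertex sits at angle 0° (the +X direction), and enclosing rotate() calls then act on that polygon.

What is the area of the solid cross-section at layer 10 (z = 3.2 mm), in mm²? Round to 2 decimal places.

342.42 mm²

At z = 3.2 mm: the r=10.5 cylinder contributes a regular 24-gon of circumradius 10.5 (area = (24/2)·10.500²·sin(360°/24) = 342.42 mm²). Overall, the cross-section is a single solid region. Net area = 342.42 mm².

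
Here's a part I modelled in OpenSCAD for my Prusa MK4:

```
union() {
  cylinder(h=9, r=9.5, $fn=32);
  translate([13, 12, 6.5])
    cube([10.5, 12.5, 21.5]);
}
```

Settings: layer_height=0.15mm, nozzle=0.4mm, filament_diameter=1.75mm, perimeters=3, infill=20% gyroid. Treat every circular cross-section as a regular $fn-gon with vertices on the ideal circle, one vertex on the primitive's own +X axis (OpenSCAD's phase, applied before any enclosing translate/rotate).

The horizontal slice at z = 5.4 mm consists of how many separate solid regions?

1

At z = 5.4 mm: the cylinder: section is a regular 32-gon, circumradius r=9.5; the cube at (13, 12) is absent (z outside [6.5, 28]); Taking the union: only the r=9.5 cylinder is present, so the union is just that shape — 1 connected region. The result has 1 disconnected region.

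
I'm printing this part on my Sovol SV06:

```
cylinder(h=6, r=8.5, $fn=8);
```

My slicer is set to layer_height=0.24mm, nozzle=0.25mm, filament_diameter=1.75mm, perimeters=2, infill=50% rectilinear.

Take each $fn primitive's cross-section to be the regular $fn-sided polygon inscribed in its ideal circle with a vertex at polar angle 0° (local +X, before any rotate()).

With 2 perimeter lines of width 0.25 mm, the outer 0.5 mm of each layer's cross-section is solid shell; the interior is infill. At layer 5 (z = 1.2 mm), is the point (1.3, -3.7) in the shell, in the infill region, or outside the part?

infill

At z = 1.2 mm: the cylinder: section is a regular 8-gon, circumradius r=8.5. Overall, the cross-section is a single solid region. The nearest boundary edge runs (-0.00, -8.50)→(6.01, -6.01); distance from the point to it = 3.94 mm. The point is inside the cross-section and 3.94 mm from the nearest boundary — more than the 0.5 mm shell width (2 × 0.25), so it's in the infill interior.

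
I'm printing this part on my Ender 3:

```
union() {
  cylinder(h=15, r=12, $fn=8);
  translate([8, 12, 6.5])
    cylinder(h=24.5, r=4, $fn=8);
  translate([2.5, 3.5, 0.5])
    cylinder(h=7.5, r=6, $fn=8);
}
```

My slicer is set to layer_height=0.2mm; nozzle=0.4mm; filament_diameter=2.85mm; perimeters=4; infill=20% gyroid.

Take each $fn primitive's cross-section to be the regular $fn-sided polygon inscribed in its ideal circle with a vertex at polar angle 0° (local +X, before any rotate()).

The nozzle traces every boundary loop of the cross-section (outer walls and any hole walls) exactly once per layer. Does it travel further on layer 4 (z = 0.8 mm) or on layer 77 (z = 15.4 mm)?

layer 4 (z = 0.8 mm)

Layer 4 (z = 0.8): the cylinder: section is a regular 8-gon, circumradius r=12 (perimeter = 2·8·12.000·sin(180°/8) = 73.48 mm); the cylinder at (8, 12) does not reach this height (z outside [6.5, 31]); the cylinder at (2.5, 3.5): section is a regular 8-gon, circumradius r=6 (perimeter = 2·8·6.000·sin(180°/8) = 36.74 mm); Combining (union): the r=6 cylinder at (2.5, 3.5) lies entirely inside the r=12 cylinder, so the union is just the r=12 cylinder — boundary = 73.48 mm. So its perimeter = 73.48 mm. Layer 77 (z = 15.4): the cylinder does not reach this height (z outside [0, 15]); the cylinder at (8, 12): section is a regular 8-gon, circumradius r=4 (perimeter = 2·8·4.000·sin(180°/8) = 24.49 mm); the cylinder at (2.5, 3.5) is absent (z outside [0.5, 8]); Merging all regions: only the r=4 cylinder at (8, 12) is present, so the union is just that shape — boundary = 24.49 mm. So its perimeter = 24.49 mm. Layer 4 is larger (73.48 vs 24.49 mm).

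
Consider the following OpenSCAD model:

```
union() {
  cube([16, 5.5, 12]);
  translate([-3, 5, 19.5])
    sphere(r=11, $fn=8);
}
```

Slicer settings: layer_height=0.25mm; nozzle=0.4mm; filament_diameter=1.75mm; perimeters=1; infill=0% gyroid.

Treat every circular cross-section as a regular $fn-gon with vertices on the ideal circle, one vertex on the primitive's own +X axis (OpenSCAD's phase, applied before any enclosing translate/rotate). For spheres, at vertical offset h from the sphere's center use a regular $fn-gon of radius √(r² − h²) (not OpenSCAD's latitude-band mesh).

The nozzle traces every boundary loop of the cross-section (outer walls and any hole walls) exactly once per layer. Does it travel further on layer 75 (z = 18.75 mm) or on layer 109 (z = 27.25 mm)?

layer 75 (z = 18.75 mm)

Layer 75 (z = 18.75): the cube does not reach this height (z outside [0, 12]); the r=11 sphere at (-3, 5) slices to a regular 8-gon of circumradius 10.974 (√(r²−h²) with h=0.75 from center) (perimeter = 2·8·10.974·sin(180°/8) = 67.20 mm); Taking the union: only the r=11 sphere at (-3, 5) is present, so the union is just that shape — boundary = 67.20 mm. So its perimeter = 67.20 mm. Layer 109 (z = 27.25): the cube is absent (z outside [0, 12]); the r=11 sphere at (-3, 5) contributes a regular 8-gon of circumradius √(11²−7.75²) = 7.806 (perimeter = 2·8·7.806·sin(180°/8) = 47.80 mm); Taking the union: only the r=11 sphere at (-3, 5) is present, so the union is just that shape — boundary = 47.80 mm. So its perimeter = 47.80 mm. Layer 75 is larger (67.20 vs 47.80 mm).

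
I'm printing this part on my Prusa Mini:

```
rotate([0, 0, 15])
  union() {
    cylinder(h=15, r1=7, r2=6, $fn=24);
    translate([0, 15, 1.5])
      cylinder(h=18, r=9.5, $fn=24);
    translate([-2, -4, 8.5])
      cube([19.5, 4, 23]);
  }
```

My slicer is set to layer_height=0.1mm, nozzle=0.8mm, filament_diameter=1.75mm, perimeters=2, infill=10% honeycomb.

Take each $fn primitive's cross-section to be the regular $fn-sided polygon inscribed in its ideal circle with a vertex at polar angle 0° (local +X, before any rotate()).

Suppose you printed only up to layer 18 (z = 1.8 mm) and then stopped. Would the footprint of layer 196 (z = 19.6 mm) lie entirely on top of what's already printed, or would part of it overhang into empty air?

Compare the two slices. At z = 1.8: the cone: at t=0.120 of its height the radius interpolates to r₁+(r₂−r₁)t = 6.880, giving a regular 24-gon of that circumradius (area = (24/2)·6.880²·sin(360°/24) = 147.01 mm²); the cylinder at (0, 15): section is a regular 24-gon, circumradius r=9.5 (area = (24/2)·9.500²·sin(360°/24) = 280.30 mm²); the cube at (-2, -4) is absent (z outside [8.5, 31.5]); Combining (union): the regions partially overlap — summed areas 427.31 mm² minus the doubly-counted overlap 5.42 mm² gives 421.90 mm² — area = 421.90 mm²; (rotated 15° about Z; rotation is an isometry so areas/perimeters/island counts are preserved). At z = 19.6: the cone is not intersected at this z (z outside [0, 15]); the cylinder at (0, 15) does not reach this height (z outside [1.5, 19.5]); the cube at (-2, -4) is present — its section is the full 19.5×4 rectangle (area 78.00 mm²); Merging all regions: only the 19.5×4 cube at (-2, -4) is present, so the union is just that shape — area = 78.00 mm²; (whole slice rotated 15° about Z — lengths, areas and connectivity unchanged). Checking containment: at z = 19.6 the cross-section extends beyond the z = 1.8 cross-section by about 44.28 mm².

part overhangs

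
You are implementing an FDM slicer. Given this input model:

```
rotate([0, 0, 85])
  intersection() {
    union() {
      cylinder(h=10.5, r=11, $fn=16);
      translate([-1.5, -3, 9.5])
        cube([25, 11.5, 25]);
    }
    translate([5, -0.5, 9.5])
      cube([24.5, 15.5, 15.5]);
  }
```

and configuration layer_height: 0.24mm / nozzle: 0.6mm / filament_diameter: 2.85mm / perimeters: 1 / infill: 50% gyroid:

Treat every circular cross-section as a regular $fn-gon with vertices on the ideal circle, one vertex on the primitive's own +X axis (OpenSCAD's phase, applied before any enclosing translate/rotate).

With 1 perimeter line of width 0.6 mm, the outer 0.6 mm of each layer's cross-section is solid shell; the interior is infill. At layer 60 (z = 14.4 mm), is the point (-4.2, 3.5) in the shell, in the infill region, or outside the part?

At z = 14.4 mm: the cylinder is absent (z outside [0, 10.5]); the 25×11.5 cube at (-1.5, -3) contributes its full rectangle; Taking the union: only the 25×11.5 cube at (-1.5, -3) is present, so the union is just that shape — 1 connected region; the cube at (5, -0.5) is present — its section is the full 24.5×15.5 rectangle; Taking the intersection: the 24.5×15.5 cube at (5, -0.5) partially overlaps that combined region; clipping to the common part keeps 166.50 mm² — 1 connected region; (rotated 85° about Z; rotation is an isometry so areas/perimeters/island counts are preserved). Overall, the cross-section is a single solid region. Undo the 85° rotation: the query point maps to (3.121, 4.489) in the un-rotated model frame. The nearest boundary edge runs (5.00, -0.50)→(5.00, 8.50); distance from the point to it = 1.88 mm. The point is not inside any of the regions above, so it lies outside the cross-section (1.88 mm from the nearest boundary).

outside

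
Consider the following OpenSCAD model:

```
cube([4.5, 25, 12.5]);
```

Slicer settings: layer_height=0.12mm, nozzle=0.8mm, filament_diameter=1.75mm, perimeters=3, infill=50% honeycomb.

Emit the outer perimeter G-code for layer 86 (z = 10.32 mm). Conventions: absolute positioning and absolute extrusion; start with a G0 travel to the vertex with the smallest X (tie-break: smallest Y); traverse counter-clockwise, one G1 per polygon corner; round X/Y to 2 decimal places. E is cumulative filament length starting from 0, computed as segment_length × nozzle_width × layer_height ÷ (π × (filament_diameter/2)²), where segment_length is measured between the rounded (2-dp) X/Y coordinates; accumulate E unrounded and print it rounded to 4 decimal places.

At z = 10.32 mm: the 4.5×25 cube contributes its full rectangle. The outline is a single polygon with 4 vertices. Extrusion per mm of travel: 0.8 × 0.12 / (π × 0.875²) = 0.039912. Accumulating E over each segment gives final E = 2.3548.

G0 X0.00 Y0.00 Z10.32
G1 X4.50 Y0.00 E0.1796
G1 X4.50 Y25.00 E1.1774
G1 X0.00 Y25.00 E1.3570
G1 X0.00 Y0.00 E2.3548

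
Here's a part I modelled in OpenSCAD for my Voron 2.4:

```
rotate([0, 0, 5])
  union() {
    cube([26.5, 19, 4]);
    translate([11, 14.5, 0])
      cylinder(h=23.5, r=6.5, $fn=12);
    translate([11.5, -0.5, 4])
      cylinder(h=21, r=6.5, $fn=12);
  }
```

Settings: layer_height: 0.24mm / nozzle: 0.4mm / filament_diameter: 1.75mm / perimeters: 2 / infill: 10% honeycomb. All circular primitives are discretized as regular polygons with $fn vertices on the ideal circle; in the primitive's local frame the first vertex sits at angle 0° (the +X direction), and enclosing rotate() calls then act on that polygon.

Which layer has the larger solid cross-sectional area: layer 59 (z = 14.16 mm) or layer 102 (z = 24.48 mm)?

Layer 59 (z = 14.16): the cube does not reach this height (z outside [0, 4]); the r=6.5 cylinder at (11, 14.5) contributes a regular 12-gon of circumradius 6.5 (area = (12/2)·6.500²·sin(360°/12) = 126.75 mm²); the r=6.5 cylinder at (11.5, -0.5) gives a regular 12-gon of circumradius 6.5 (constant along its height) (area = (12/2)·6.500²·sin(360°/12) = 126.75 mm²); Merging all regions: the 2 present regions are separate (no shared area or edge), so areas and boundary lengths simply add and each stays a separate island — area = 253.50 mm²; (rotated 5° about Z; rotation is an isometry so areas/perimeters/island counts are preserved). So its area = 253.50 mm². Layer 102 (z = 24.48): the cube is absent (z outside [0, 4]); the cylinder at (11, 14.5) does not reach this height (z outside [0, 23.5]); the cylinder at (11.5, -0.5): section is a regular 12-gon, circumradius r=6.5 (area = (12/2)·6.500²·sin(360°/12) = 126.75 mm²); Taking the union: only the r=6.5 cylinder at (11.5, -0.5) is present, so the union is just that shape — area = 126.75 mm²; (whole slice rotated 5° about Z — lengths, areas and connectivity unchanged). So its area = 126.75 mm². Layer 59 is larger (253.50 vs 126.75 mm²).

layer 59 (z = 14.16 mm)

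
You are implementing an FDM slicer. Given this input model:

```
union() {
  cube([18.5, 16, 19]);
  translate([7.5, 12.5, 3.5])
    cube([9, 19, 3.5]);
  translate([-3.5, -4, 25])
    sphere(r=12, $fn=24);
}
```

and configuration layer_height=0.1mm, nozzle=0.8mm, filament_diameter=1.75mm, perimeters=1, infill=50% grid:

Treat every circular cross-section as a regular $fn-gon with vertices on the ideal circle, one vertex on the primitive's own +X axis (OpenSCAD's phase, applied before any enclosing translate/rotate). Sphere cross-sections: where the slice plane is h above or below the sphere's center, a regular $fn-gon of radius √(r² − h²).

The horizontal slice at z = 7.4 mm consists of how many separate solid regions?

1

At z = 7.4 mm: the 18.5×16 cube contributes its full rectangle; the cube at (7.5, 12.5) is absent (z outside [3.5, 7]); the sphere at (-3.5, -4) is absent (|z−center|=17.600 > r=12); Merging all regions: only the 18.5×16 cube is present, so the union is just that shape — 1 connected region. The result has 1 disconnected region.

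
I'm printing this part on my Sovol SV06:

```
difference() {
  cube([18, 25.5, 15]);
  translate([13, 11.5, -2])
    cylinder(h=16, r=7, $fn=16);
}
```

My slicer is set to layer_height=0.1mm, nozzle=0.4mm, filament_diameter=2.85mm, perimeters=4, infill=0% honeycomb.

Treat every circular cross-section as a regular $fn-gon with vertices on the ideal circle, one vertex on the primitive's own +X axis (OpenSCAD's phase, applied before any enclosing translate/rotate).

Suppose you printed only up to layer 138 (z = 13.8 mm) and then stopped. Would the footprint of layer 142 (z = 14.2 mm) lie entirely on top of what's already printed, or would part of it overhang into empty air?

Compare the two slices. At z = 13.8: the cube (footprint 18×25.5) is included at this height (area 459.00 mm²); the r=7 cylinder at (13, 11.5) contributes a regular 16-gon of circumradius 7 (area = (16/2)·7.000²·sin(360°/16) = 150.01 mm²); Subtracting the remaining from the first: starting from the 18×25.5 cube (459.00 mm²), the r=7 cylinder at (13, 11.5) partially overlaps it — only the 137.50 mm² overlap (of its 150.01 mm²) is removed, clipping the outline — area = 321.50 mm². At z = 14.2: the cube is present — its section is the full 18×25.5 rectangle (area 459.00 mm²); the cylinder at (13, 11.5) does not reach this height (z outside [-2, 14]); Subtracting the remaining from the first: none of the subtracted shapes is present at this height, so the 18×25.5 cube is unchanged — area = 459.00 mm². Checking containment: at z = 14.2 the cross-section extends beyond the z = 13.8 cross-section by about 137.50 mm².

part overhangs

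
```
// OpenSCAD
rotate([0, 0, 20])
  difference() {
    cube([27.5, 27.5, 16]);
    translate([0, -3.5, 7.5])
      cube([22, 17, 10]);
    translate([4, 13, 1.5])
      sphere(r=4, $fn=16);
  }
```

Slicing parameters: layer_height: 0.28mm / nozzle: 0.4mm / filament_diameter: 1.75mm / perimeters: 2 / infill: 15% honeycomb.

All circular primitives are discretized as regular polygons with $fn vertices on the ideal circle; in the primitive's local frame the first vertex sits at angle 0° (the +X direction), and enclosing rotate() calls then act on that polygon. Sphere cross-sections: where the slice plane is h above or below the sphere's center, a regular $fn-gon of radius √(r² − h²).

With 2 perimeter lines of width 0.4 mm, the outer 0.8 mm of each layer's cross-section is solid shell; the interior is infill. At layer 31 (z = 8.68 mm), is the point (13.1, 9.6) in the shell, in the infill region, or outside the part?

outside

At z = 8.68 mm: the cube (footprint 27.5×27.5) is included at this height; the cube at (0, -3.5) is present — its section is the full 22×17 rectangle; the sphere at (4, 13) is not intersected at this z (|z−center|=7.180 > r=4); After the difference (first − rest): starting from the 27.5×27.5 cube, the 22×17 cube at (0, -3.5) partially overlaps it — only the 297.00 mm² overlap (of its 374.00 mm²) is removed, clipping the outline — 1 connected region; (whole slice rotated 20° about Z — lengths, areas and connectivity unchanged). Overall, the cross-section is a single solid region. Undo the 20° rotation: the query point maps to (15.593, 4.541) in the un-rotated model frame. The nearest boundary edge runs (22.00, 0.00)→(22.00, 13.50); distance from the point to it = 6.41 mm. The point is not inside any of the regions above, so it lies outside the cross-section (6.41 mm from the nearest boundary).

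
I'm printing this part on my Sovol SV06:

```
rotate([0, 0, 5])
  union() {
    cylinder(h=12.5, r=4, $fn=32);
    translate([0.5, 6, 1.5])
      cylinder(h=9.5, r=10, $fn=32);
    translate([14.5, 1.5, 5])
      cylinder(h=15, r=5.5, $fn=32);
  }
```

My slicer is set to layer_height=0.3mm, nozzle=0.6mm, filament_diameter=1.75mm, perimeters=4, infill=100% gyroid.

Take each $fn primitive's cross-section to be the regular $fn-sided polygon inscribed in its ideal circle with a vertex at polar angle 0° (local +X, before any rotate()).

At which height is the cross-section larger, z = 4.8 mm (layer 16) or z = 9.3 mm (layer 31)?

Layer 16 (z = 4.8): the cylinder: section is a regular 32-gon, circumradius r=4 (area = (32/2)·4.000²·sin(360°/32) = 49.94 mm²); the r=10 cylinder at (0.5, 6) gives a regular 32-gon of circumradius 10 (constant along its height) (area = (32/2)·10.000²·sin(360°/32) = 312.14 mm²); the cylinder at (14.5, 1.5) does not reach this height (z outside [5, 20]); Combining (union): the regions partially overlap — summed areas 362.09 mm² minus the doubly-counted overlap 49.89 mm² gives 312.20 mm² — area = 312.20 mm²; (rotated 5° about Z; rotation is an isometry so areas/perimeters/island counts are preserved). So its area = 312.20 mm². Layer 31 (z = 9.3): the r=4 cylinder gives a regular 32-gon of circumradius 4 (constant along its height) (area = (32/2)·4.000²·sin(360°/32) = 49.94 mm²); the r=10 cylinder at (0.5, 6) contributes a regular 32-gon of circumradius 10 (area = (32/2)·10.000²·sin(360°/32) = 312.14 mm²); the r=5.5 cylinder at (14.5, 1.5) gives a regular 32-gon of circumradius 5.5 (constant along its height) (area = (32/2)·5.500²·sin(360°/32) = 94.42 mm²); Merging all regions: the regions partially overlap — summed areas 456.51 mm² minus the doubly-counted overlap 52.14 mm² gives 404.37 mm² — area = 404.37 mm²; (whole slice rotated 5° about Z — lengths, areas and connectivity unchanged). So its area = 404.37 mm². Layer 31 is larger (404.37 vs 312.20 mm²).

layer 31 (z = 9.3 mm)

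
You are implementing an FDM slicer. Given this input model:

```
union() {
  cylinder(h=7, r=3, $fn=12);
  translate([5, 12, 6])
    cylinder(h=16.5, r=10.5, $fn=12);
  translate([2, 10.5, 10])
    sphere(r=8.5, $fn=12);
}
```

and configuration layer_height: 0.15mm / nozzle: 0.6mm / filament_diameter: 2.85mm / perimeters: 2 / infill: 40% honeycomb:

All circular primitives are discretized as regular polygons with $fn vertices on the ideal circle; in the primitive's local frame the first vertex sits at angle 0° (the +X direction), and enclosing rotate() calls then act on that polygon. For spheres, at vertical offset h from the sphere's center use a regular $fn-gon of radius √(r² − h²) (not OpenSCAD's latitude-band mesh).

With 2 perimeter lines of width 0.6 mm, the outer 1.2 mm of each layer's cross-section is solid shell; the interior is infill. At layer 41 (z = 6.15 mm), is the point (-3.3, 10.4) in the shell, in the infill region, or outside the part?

infill

At z = 6.15 mm: the r=3 cylinder contributes a regular 12-gon of circumradius 3; the r=10.5 cylinder at (5, 12) contributes a regular 12-gon of circumradius 10.5; the r=8.5 sphere at (2, 10.5) contributes a regular 12-gon of circumradius √(8.5²−3.85²) = 7.578; Combining (union): the regions partially overlap (shared area 169.07 mm²), so overlapping operands fuse into one piece — 1 connected region. Overall, the cross-section is a single solid region. The nearest boundary edge runs (-4.56, 6.71)→(-5.58, 10.50); distance from the point to it = 2.17 mm. The point is inside the cross-section and 2.17 mm from the nearest boundary — more than the 1.2 mm shell width (2 × 0.6), so it's in the infill interior.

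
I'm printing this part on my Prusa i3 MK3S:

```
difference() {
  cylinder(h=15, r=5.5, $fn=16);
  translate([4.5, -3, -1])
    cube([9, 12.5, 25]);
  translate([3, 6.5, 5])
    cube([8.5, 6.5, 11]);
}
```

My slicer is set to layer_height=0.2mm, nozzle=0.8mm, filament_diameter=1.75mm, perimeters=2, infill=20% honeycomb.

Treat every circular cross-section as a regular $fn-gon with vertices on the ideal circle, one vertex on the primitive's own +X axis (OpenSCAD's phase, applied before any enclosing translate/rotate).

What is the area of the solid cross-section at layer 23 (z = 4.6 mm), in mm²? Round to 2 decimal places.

88.78 mm²

At z = 4.6 mm: the r=5.5 cylinder contributes a regular 16-gon of circumradius 5.5 (area = (16/2)·5.500²·sin(360°/16) = 92.61 mm²); the 9×12.5 cube at (4.5, -3) contributes its full rectangle (area 112.50 mm²); the cube at (3, 6.5) is absent (z outside [5, 16]); Subtracting the remaining from the first: starting from the r=5.5 cylinder (92.61 mm²), the 9×12.5 cube at (4.5, -3) partially overlaps it — only the 3.83 mm² overlap (of its 112.50 mm²) is removed, clipping the outline — area = 88.78 mm². Overall, the cross-section is a single solid region. Net area = 88.78 mm².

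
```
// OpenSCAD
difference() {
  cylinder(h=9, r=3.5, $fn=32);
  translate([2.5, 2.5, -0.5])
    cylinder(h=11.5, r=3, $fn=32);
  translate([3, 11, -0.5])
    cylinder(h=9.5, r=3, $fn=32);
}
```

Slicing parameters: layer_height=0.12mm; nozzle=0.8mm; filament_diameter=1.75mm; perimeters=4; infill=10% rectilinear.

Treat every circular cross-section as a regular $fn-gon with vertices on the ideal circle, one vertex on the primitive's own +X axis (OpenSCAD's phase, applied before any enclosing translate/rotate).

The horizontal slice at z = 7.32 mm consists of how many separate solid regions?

1

At z = 7.32 mm: the r=3.5 cylinder gives a regular 32-gon of circumradius 3.5 (constant along its height); the r=3 cylinder at (2.5, 2.5) contributes a regular 32-gon of circumradius 3; the cylinder at (3, 11): section is a regular 32-gon, circumradius r=3; After the difference (first − rest): starting from the r=3.5 cylinder, the r=3 cylinder at (2.5, 2.5) partially overlaps it — only the 11.19 mm² overlap (of its 28.09 mm²) is removed, clipping the outline; the r=3 cylinder at (3, 11) misses the remaining region (no effect) — 1 connected region. The result has 1 disconnected region.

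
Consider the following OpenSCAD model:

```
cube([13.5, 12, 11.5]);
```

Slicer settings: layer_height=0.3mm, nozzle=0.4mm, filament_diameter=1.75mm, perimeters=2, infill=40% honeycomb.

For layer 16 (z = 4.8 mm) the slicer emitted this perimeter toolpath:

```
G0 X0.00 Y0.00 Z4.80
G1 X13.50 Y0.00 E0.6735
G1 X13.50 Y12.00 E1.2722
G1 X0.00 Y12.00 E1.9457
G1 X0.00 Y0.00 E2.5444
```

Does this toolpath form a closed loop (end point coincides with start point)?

Start point (G0): (0.00, 0.00). End point (last G1): the path returns to the start — closed.

yes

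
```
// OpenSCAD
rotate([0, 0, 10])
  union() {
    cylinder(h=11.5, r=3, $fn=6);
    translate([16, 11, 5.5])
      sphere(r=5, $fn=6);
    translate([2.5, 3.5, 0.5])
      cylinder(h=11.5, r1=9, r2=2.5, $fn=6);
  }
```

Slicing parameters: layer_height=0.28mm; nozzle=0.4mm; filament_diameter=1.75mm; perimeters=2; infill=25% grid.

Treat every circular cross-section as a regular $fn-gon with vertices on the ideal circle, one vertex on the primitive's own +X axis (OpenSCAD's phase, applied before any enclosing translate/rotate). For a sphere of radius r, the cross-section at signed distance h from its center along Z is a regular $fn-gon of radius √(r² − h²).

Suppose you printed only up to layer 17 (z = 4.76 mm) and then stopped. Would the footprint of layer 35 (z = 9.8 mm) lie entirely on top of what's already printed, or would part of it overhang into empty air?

entirely on top

Compare the two slices. At z = 4.76: the cylinder: section is a regular 6-gon, circumradius r=3 (area = (6/2)·3.000²·sin(360°/6) = 23.38 mm²); the r=5 sphere at (16, 11) contributes a regular 6-gon of circumradius √(5²−0.74²) = 4.945 (area = (6/2)·4.945²·sin(360°/6) = 63.53 mm²); the cone at (2.5, 3.5) (r1=9→r2=2.5) has section circumradius 6.592 here — a regular 6-gon (area = (6/2)·6.592²·sin(360°/6) = 112.90 mm²); Merging all regions: the regions partially overlap — summed areas 199.82 mm² minus the doubly-counted overlap 19.70 mm² gives 180.11 mm² — area = 180.11 mm²; (whole slice rotated 10° about Z — lengths, areas and connectivity unchanged). At z = 9.8: the cylinder: section is a regular 6-gon, circumradius r=3 (area = (6/2)·3.000²·sin(360°/6) = 23.38 mm²); the sphere at (16, 11): section is a regular 6-gon, circumradius = √(r²−h²) = √(5²−4.3²) = 2.551 (area = (6/2)·2.551²·sin(360°/6) = 16.91 mm²); the cone at (2.5, 3.5) (r1=9→r2=2.5) has section circumradius 3.743 here — a regular 6-gon (area = (6/2)·3.743²·sin(360°/6) = 36.41 mm²); Combining (union): the regions partially overlap — summed areas 76.70 mm² minus the doubly-counted overlap 5.20 mm² gives 71.50 mm² — area = 71.50 mm²; (whole slice rotated 10° about Z — lengths, areas and connectivity unchanged). Checking containment: the cross-section at z = 9.8 is a subset of the cross-section at z = 4.76.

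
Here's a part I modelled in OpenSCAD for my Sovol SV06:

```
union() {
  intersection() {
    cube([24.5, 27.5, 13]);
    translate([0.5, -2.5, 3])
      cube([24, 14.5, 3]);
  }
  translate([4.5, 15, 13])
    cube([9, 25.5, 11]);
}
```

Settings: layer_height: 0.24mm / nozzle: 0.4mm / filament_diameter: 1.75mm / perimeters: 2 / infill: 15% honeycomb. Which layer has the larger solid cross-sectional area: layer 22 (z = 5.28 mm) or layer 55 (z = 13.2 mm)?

layer 22 (z = 5.28 mm)

Layer 22 (z = 5.28): the 24.5×27.5 cube contributes its full rectangle (area 673.75 mm²); the cube at (0.5, -2.5) (footprint 24×14.5) is included at this height (area 348.00 mm²); After intersecting: the 24×14.5 cube at (0.5, -2.5) partially overlaps the 24.5×27.5 cube; clipping to the common part keeps 288.00 mm² — area = 288.00 mm²; the cube at (4.5, 15) is not intersected at this z (z outside [13, 24]); Combining (union): only that combined region is present, so the union is just that shape — area = 288.00 mm². So its area = 288.00 mm². Layer 55 (z = 13.2): the cube is not intersected at this z (z outside [0, 13]); the cube at (0.5, -2.5) does not reach this height (z outside [3, 6]); After intersecting: at least one operand is absent at this height, so nothing remains; the cube at (4.5, 15) (footprint 9×25.5) is included at this height (area 229.50 mm²); Combining (union): only the 9×25.5 cube at (4.5, 15) is present, so the union is just that shape — area = 229.50 mm². So its area = 229.50 mm². Layer 22 is larger (288.00 vs 229.50 mm²).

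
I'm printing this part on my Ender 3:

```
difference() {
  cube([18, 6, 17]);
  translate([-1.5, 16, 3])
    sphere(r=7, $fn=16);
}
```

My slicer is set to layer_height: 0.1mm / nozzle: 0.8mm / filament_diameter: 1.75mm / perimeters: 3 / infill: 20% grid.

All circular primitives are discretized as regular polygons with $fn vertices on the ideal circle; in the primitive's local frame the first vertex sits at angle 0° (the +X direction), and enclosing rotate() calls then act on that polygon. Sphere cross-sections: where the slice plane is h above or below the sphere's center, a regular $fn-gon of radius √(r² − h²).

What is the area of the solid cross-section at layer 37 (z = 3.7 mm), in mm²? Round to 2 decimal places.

108.00 mm²

At z = 3.7 mm: the cube (footprint 18×6) is included at this height (area 108.00 mm²); the r=7 sphere at (-1.5, 16) slices to a regular 16-gon of circumradius 6.965 (√(r²−h²) with h=0.7 from center) (area = (16/2)·6.965²·sin(360°/16) = 148.51 mm²); After the difference (first − rest): starting from the 18×6 cube (108.00 mm²), the r=7 sphere at (-1.5, 16) misses the remaining region (no effect) — area = 108.00 mm². Overall, the cross-section is a single solid region. Net area = 108.00 mm².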